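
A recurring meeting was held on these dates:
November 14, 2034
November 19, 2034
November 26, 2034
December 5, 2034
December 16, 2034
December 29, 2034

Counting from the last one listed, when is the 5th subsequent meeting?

Gaps: 5, 7, 9, 11, 13 days — each gap is 2 larger than the previous one.
Next gap: 15 days. December 29, 2034 + 15 days = January 13, 2035.
Next gap: 17 days. January 13, 2035 + 17 days = January 30, 2035.
Next gap: 19 days. January 30, 2035 + 19 days = February 18, 2035.
Next gap: 21 days. February 18, 2035 + 21 days = March 11, 2035.
Next gap: 23 days. March 11, 2035 + 23 days = April 3, 2035.

April 3, 2035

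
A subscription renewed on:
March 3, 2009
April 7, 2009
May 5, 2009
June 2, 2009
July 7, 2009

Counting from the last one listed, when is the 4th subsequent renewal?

These are Tuesdays at 28- or 35-day spacing (35, 28, 28, 35).
The pattern: 1st Tuesday of the month.
1st Tuesday of August 2009: August 4, 2009.
September 2009 — 1st Tuesday is September 1, 2009.
October 2009 — 1st Tuesday is October 6, 2009.
November 2009 — 1st Tuesday is November 3, 2009.

November 3, 2009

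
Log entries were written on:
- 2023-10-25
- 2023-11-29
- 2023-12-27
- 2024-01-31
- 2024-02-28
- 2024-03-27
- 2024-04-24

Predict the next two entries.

All Wednesdays; the gaps (35, 28, 35, 28, 28, 28) vary with month length.
This is the last Wednesday of each month.
May 2024 ends with Wednesday 2024-05-29.
June 2024 ends with Wednesday 2024-06-26.

2024-05-29, 2024-06-26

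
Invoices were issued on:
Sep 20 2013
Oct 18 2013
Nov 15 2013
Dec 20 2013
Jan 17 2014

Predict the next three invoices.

Feb 21 2014, Mar 21 2014, Apr 18 2014

Gaps: 28, 28, 35, 28 days — a mix of 28 and 35. Every date is a Friday.
Each is the 3rd Friday of its month.
3rd Friday of February 2014: Feb 21 2014.
3rd Friday of March 2014: Mar 21 2014.
3rd Friday of April 2014: Apr 18 2014.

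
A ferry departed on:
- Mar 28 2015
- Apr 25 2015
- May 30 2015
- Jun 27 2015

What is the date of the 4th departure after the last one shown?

Oct 31 2015

All Saturdays; the gaps (28, 35, 28) vary with month length.
This is the last Saturday of each month.
Last Saturday of July 2015: Jul 25 2015.
Last Saturday of August 2015: Aug 29 2015.
September 2015 ends with Saturday Sep 26 2015.
Last Saturday of October 2015: Oct 31 2015.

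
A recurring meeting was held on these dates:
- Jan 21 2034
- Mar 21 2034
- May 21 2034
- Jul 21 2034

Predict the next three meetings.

Sep 21 2034, Nov 21 2034, Jan 21 2035

Gaps: 59, 61, 61 days — not constant. Every event is on the 21st of the month.
Pattern: the 21st of every 2 months.
Next: September 2034 → Sep 21 2034.
November 2034: Nov 21 2034.
Next: January 2035 → Jan 21 2035.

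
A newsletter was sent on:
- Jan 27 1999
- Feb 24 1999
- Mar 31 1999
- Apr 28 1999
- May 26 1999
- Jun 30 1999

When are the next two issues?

All Wednesdays; the gaps (28, 35, 28, 28, 35) vary with month length.
This is the last Wednesday of each month.
Last Wednesday of July 1999: Jul 28 1999.
August 1999 ends with Wednesday Aug 25 1999.

Jul 28 1999, Aug 25 1999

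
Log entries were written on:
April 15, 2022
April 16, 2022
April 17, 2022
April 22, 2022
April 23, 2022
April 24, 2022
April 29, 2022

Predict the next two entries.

April 30, 2022; May 1, 2022

Gaps: 1, 1, 5, 1, 1, 5 days — not constant, but cyclic with period 3.
The events fall on every Friday, Saturday and Sunday.
The following Saturday is April 30, 2022.
Next Sunday: May 1, 2022.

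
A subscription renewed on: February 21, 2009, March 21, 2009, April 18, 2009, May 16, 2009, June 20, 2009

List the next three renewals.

July 18, 2009; August 15, 2009; September 19, 2009

These are Saturdays at 28- or 35-day spacing (28, 28, 28, 35).
The pattern: 3rd Saturday of the month.
3rd Saturday of July 2009: July 18, 2009.
August 2009 — 3rd Saturday is August 15, 2009.
3rd Saturday of September 2009: September 19, 2009.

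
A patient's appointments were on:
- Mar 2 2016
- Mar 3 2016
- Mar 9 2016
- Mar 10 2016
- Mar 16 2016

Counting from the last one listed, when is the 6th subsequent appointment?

The gap pattern 1, 6, 1, 6 repeats every 2 events.
These are the Wednesdays and Thursdays of each week.
The following Thursday is Mar 17 2016.
The following Wednesday is Mar 23 2016.
Next Thursday: Mar 24 2016.
The following Wednesday is Mar 30 2016.
The following Thursday is Mar 31 2016.
The following Wednesday is Apr 6 2016.

Apr 6 2016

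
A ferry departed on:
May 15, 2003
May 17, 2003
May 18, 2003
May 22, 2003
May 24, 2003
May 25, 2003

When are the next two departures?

May 29, 2003; May 31, 2003

Every event lands on a Thursday or Saturday or Sunday (gaps cycle 2, 1, 4, 2, 1).
So the schedule is: every Thursday, Saturday and Sunday.
The following Thursday is May 29, 2003.
The following Saturday is May 31, 2003.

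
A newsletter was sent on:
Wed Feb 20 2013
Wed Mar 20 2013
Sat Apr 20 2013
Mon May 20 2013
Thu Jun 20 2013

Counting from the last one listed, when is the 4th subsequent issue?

Sun Oct 20 2013

The day-of-month is always 20 (28, 31, 30, 31 days between events).
So this recurs on the 20th of each month.
July 2013: Sat Jul 20 2013.
August 2013: Tue Aug 20 2013.
Next: September 2013 → Fri Sep 20 2013.
October 2013: Sun Oct 20 2013.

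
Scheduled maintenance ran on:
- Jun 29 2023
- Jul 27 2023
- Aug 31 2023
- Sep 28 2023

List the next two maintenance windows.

All Thursdays; the gaps (28, 35, 28) vary with month length.
This is the last Thursday of each month.
Last Thursday of October 2023: Oct 26 2023.
November 2023 ends with Thursday Nov 30 2023.

Oct 26 2023, Nov 30 2023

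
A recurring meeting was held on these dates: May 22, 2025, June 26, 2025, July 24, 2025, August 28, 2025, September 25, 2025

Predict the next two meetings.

October 23, 2025; November 27, 2025

All dates are Thursdays, 35, 28, 35, 28 days apart.
Specifically, the 4th Thursday of each month.
4th Thursday of October 2025: October 23, 2025.
4th Thursday of November 2025: November 27, 2025.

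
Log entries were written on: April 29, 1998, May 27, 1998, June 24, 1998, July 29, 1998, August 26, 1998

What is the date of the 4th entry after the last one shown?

Every date is a Wednesday; gaps 28, 28, 35, 28 days.
Each is the last Wednesday of its month (at least one falls on the 29th or later, ruling out '4th Wednesday').
September 1998 ends with Wednesday September 30, 1998.
October 1998 ends with Wednesday October 28, 1998.
November 1998 ends with Wednesday November 25, 1998.
December 1998 ends with Wednesday December 30, 1998.

December 30, 1998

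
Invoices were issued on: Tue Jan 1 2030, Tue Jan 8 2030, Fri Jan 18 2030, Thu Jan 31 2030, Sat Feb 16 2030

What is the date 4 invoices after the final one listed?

Tue May 21 2030

Gaps: 7, 10, 13, 16 days — each gap is 3 larger than the previous one.
Next gap: 19 days. Sat Feb 16 2030 + 19 days = Thu Mar 7 2030.
Next gap: 22 days. Thu Mar 7 2030 + 22 days = Fri Mar 29 2030.
Next gap: 25 days. Fri Mar 29 2030 + 25 days = Tue Apr 23 2030.
Next gap: 28 days. Tue Apr 23 2030 + 28 days = Tue May 21 2030.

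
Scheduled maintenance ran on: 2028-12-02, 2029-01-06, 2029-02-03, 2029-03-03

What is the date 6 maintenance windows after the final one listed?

These are Saturdays at 28- or 35-day spacing (35, 28, 28).
The pattern: 1st Saturday of the month.
April 2029 — 1st Saturday is 2029-04-07.
May 2029 — 1st Saturday is 2029-05-05.
June 2029 — 1st Saturday is 2029-06-02.
1st Saturday of July 2029: 2029-07-07.
August 2029 — 1st Saturday is 2029-08-04.
1st Saturday of September 2029: 2029-09-01.

2029-09-01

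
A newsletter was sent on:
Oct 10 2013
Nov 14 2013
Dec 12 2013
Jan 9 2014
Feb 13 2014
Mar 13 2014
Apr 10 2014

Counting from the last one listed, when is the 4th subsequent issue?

All dates are Thursdays, 35, 28, 28, 35, 28, 28 days apart.
Specifically, the 2nd Thursday of each month.
May 2014 — 2nd Thursday is May 8 2014.
June 2014 — 2nd Thursday is Jun 12 2014.
2nd Thursday of July 2014: Jul 10 2014.
August 2014 — 2nd Thursday is Aug 14 2014.

Aug 14 2014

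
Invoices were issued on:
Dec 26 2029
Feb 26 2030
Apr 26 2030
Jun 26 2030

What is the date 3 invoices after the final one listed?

Each date is the 26th; the gaps (62, 59, 61) track the month lengths.
The rule is the 26th of every 2 months.
Next: August 2030 → Aug 26 2030.
Next: October 2030 → Oct 26 2030.
December 2030: Dec 26 2030.

Dec 26 2030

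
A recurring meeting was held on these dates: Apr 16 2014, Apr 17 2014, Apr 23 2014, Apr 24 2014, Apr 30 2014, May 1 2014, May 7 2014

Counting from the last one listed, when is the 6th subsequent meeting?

Gaps: 1, 6, 1, 6, 1, 6 days — not constant, but cyclic with period 2.
The events fall on every Wednesday and Thursday.
The following Thursday is May 8 2014.
Next Wednesday: May 14 2014.
The following Thursday is May 15 2014.
Next Wednesday: May 21 2014.
The following Thursday is May 22 2014.
The following Wednesday is May 28 2014.

May 28 2014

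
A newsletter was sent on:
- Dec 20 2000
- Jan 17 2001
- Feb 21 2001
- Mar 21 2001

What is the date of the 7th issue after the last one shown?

Oct 17 2001

Gaps: 28, 35, 28 days — a mix of 28 and 35. Every date is a Wednesday.
Each is the 3rd Wednesday of its month.
April 2001 — 3rd Wednesday is Apr 18 2001.
May 2001 — 3rd Wednesday is May 16 2001.
June 2001 — 3rd Wednesday is Jun 20 2001.
3rd Wednesday of July 2001: Jul 18 2001.
August 2001 — 3rd Wednesday is Aug 15 2001.
September 2001 — 3rd Wednesday is Sep 19 2001.
October 2001 — 3rd Wednesday is Oct 17 2001.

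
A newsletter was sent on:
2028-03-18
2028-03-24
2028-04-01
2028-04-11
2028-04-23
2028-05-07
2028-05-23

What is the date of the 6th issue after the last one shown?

The spacing grows by 2 each time: 6, 8, 10, 12, 14, 16 days.
Next gap: 18 days. 2028-05-23 + 18 days = 2028-06-10.
Next gap: 20 days. 2028-06-10 + 20 days = 2028-06-30.
Next gap: 22 days. 2028-06-30 + 22 days = 2028-07-22.
Next gap: 24 days. 2028-07-22 + 24 days = 2028-08-15.
Next gap: 26 days. 2028-08-15 + 26 days = 2028-09-10.
Next gap: 28 days. 2028-09-10 + 28 days = 2028-10-08.

2028-10-08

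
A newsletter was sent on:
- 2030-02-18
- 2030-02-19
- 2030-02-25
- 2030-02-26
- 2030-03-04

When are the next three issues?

Every event lands on a Monday or Tuesday (gaps cycle 1, 6, 1, 6).
So the schedule is: every Monday and Tuesday.
Next Tuesday: 2030-03-05.
The following Monday is 2030-03-11.
The following Tuesday is 2030-03-12.

2030-03-05, 2030-03-11, 2030-03-12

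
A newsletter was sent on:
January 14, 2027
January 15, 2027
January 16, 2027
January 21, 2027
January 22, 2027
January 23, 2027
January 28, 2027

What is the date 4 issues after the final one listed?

Gaps: 1, 1, 5, 1, 1, 5 days — not constant, but cyclic with period 3.
The events fall on every Thursday, Friday and Saturday.
Next Friday: January 29, 2027.
Next Saturday: January 30, 2027.
Next Thursday: February 4, 2027.
Next Friday: February 5, 2027.

February 5, 2027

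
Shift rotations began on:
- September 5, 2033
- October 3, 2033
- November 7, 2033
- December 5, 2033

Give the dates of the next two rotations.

Gaps: 28, 35, 28 days — a mix of 28 and 35. Every date is a Monday.
Each is the 1st Monday of its month.
January 2034 — 1st Monday is January 2, 2034.
February 2034 — 1st Monday is February 6, 2034.

January 2, 2034; February 6, 2034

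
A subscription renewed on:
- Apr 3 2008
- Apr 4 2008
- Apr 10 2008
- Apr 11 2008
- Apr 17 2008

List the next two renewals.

The gap pattern 1, 6, 1, 6 repeats every 2 events.
These are the Thursdays and Fridays of each week.
The following Friday is Apr 18 2008.
The following Thursday is Apr 24 2008.

Apr 18 2008, Apr 24 2008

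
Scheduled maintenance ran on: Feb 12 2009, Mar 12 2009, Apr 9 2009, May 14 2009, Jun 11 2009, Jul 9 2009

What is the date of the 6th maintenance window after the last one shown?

Jan 14 2010

Gaps: 28, 28, 35, 28, 28 days — a mix of 28 and 35. Every date is a Thursday.
Each is the 2nd Thursday of its month.
2nd Thursday of August 2009: Aug 13 2009.
September 2009 — 2nd Thursday is Sep 10 2009.
October 2009 — 2nd Thursday is Oct 8 2009.
2nd Thursday of November 2009: Nov 12 2009.
2nd Thursday of December 2009: Dec 10 2009.
January 2010 — 2nd Thursday is Jan 14 2010.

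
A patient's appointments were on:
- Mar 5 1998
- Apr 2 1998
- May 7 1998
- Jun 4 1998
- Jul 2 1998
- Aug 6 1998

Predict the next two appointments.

All dates are Thursdays, 28, 35, 28, 28, 35 days apart.
Specifically, the 1st Thursday of each month.
1st Thursday of September 1998: Sep 3 1998.
October 1998 — 1st Thursday is Oct 1 1998.

Sep 3 1998, Oct 1 1998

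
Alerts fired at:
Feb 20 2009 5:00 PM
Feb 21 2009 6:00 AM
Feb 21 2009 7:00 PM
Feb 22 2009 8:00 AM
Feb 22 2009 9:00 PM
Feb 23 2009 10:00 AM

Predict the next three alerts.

Feb 23 2009 11:00 PM, Feb 24 2009 12:00 PM, Feb 25 2009 1:00 AM

Gaps: 13, 13, 13, 13, 13 hours — each event is 13 hours after the previous one.
Feb 23 2009 10:00 AM + 13 h = Feb 23 2009 11:00 PM.
Feb 23 2009 11:00 PM + 13 h = Feb 24 2009 12:00 PM.
Feb 24 2009 12:00 PM + 13 h = Feb 25 2009 1:00 AM.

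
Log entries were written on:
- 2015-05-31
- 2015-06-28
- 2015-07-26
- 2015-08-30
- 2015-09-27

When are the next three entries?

These are Sundays with 28, 28, 35, 28-day gaps.
Each is the final Sunday of its month — 2015-05-31 is past the 28th, so '4th Sunday' doesn't fit.
Last Sunday of October 2015: 2015-10-25.
November 2015 ends with Sunday 2015-11-29.
Last Sunday of December 2015: 2015-12-27.

2015-10-25, 2015-11-29, 2015-12-27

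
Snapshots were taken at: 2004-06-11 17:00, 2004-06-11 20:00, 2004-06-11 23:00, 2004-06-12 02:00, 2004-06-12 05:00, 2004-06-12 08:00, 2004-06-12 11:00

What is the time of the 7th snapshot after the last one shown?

2004-06-13 08:00

The interval is a steady 3 hours (3, 3, 3, 3, 3, 3).
2004-06-12 11:00 + 3 h = 2004-06-12 14:00.
2004-06-12 14:00 + 3 h = 2004-06-12 17:00.
2004-06-12 17:00 + 3 h = 2004-06-12 20:00.
2004-06-12 20:00 + 3 h = 2004-06-12 23:00.
2004-06-12 23:00 + 3 h = 2004-06-13 02:00.
2004-06-13 02:00 + 3 h = 2004-06-13 05:00.
2004-06-13 05:00 + 3 h = 2004-06-13 08:00.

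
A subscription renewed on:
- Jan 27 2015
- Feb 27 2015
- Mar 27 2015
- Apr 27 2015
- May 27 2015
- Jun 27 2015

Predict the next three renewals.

Jul 27 2015, Aug 27 2015, Sep 27 2015

Each date is the 27th; the gaps (31, 28, 31, 30, 31) track the month lengths.
The rule is the 27th of each month.
Next: July 2015 → Jul 27 2015.
Next: August 2015 → Aug 27 2015.
September 2015: Sep 27 2015.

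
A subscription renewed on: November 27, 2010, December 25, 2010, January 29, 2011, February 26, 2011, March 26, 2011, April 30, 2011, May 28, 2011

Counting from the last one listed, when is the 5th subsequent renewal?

October 29, 2011

Every date is a Saturday; gaps 28, 35, 28, 28, 35, 28 days.
Each is the last Saturday of its month (at least one falls on the 29th or later, ruling out '4th Saturday').
Last Saturday of June 2011: June 25, 2011.
Last Saturday of July 2011: July 30, 2011.
August 2011 ends with Saturday August 27, 2011.
September 2011 ends with Saturday September 24, 2011.
Last Saturday of October 2011: October 29, 2011.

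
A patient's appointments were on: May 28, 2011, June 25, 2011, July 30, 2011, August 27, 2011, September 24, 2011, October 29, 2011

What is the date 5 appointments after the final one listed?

All Saturdays; the gaps (28, 35, 28, 28, 35) vary with month length.
This is the last Saturday of each month.
November 2011 ends with Saturday November 26, 2011.
December 2011 ends with Saturday December 31, 2011.
Last Saturday of January 2012: January 28, 2012.
February 2012 ends with Saturday February 25, 2012.
March 2012 ends with Saturday March 31, 2012.

March 31, 2012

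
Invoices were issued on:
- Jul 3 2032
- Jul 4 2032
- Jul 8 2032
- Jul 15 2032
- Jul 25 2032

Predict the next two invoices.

Gaps: 1, 4, 7, 10 days — each gap is 3 larger than the previous one.
Next gap: 13 days. Jul 25 2032 + 13 days = Aug 7 2032.
Next gap: 16 days. Aug 7 2032 + 16 days = Aug 23 2032.

Aug 7 2032, Aug 23 2032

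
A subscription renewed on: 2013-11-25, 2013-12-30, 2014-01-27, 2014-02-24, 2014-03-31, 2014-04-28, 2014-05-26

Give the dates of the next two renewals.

Every date is a Monday; gaps 35, 28, 28, 35, 28, 28 days.
Each is the last Monday of its month (at least one falls on the 29th or later, ruling out '4th Monday').
Last Monday of June 2014: 2014-06-30.
July 2014 ends with Monday 2014-07-28.

2014-06-30, 2014-07-28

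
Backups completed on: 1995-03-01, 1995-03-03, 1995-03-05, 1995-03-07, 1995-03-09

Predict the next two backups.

Gaps between consecutive events: 2, 2, 2, 2 days — a constant 2-day interval.
1995-03-09 + 2 days = 1995-03-11.
1995-03-11 + 2 days = 1995-03-13.

1995-03-11, 1995-03-13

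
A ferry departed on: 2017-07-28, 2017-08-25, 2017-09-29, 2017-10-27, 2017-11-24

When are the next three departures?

These are Fridays with 28, 35, 28, 28-day gaps.
Each is the final Friday of its month — 2017-09-29 is past the 28th, so '4th Friday' doesn't fit.
December 2017 ends with Friday 2017-12-29.
January 2018 ends with Friday 2018-01-26.
Last Friday of February 2018: 2018-02-23.

2017-12-29, 2018-01-26, 2018-02-23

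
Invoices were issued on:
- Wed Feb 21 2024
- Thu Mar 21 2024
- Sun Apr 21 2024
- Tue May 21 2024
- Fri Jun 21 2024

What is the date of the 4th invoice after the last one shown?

Each date is the 21st; the gaps (29, 31, 30, 31) track the month lengths.
The rule is the 21st of each month.
July 2024: Sun Jul 21 2024.
Next: August 2024 → Wed Aug 21 2024.
Next: September 2024 → Sat Sep 21 2024.
October 2024: Mon Oct 21 2024.

Mon Oct 21 2024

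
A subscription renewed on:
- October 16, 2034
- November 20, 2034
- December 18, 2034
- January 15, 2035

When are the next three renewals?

February 19, 2035; March 19, 2035; April 16, 2035

Gaps: 35, 28, 28 days — a mix of 28 and 35. Every date is a Monday.
Each is the 3rd Monday of its month.
3rd Monday of February 2035: February 19, 2035.
March 2035 — 3rd Monday is March 19, 2035.
April 2035 — 3rd Monday is April 16, 2035.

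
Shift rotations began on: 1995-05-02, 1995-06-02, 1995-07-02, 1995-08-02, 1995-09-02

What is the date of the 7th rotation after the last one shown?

The day-of-month is always 2 (31, 30, 31, 31 days between events).
So this recurs on the 2nd of each month.
Next: October 1995 → 1995-10-02.
November 1995: 1995-11-02.
Next: December 1995 → 1995-12-02.
Next: January 1996 → 1996-01-02.
Next: February 1996 → 1996-02-02.
Next: March 1996 → 1996-03-02.
April 1996: 1996-04-02.

1996-04-02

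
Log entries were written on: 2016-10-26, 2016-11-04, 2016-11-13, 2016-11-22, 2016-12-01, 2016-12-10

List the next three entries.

Every event comes 9 days after the last (9, 9, 9, 9, 9).
2016-12-10 + 9 days = 2016-12-19.
2016-12-19 + 9 days = 2016-12-28.
2016-12-28 + 9 days = 2017-01-06.

2016-12-19, 2016-12-28, 2017-01-06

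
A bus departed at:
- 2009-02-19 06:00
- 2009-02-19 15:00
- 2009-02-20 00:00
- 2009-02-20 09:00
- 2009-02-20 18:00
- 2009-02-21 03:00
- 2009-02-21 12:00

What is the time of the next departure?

2009-02-21 21:00

Gaps: 9, 9, 9, 9, 9, 9 hours — each event is 9 hours after the previous one.
2009-02-21 12:00 + 9 h = 2009-02-21 21:00.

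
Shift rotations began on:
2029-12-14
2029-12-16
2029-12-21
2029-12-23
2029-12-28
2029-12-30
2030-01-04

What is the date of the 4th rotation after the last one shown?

2030-01-18

Every event lands on a Friday or Sunday (gaps cycle 2, 5, 2, 5, 2, 5).
So the schedule is: every Friday and Sunday.
The following Sunday is 2030-01-06.
Next Friday: 2030-01-11.
Next Sunday: 2030-01-13.
The following Friday is 2030-01-18.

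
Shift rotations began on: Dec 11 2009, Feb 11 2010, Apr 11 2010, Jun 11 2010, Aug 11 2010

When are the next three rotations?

Oct 11 2010, Dec 11 2010, Feb 11 2011

Each date is the 11th; the gaps (62, 59, 61, 61) track the month lengths.
The rule is the 11th of every 2 months.
Next: October 2010 → Oct 11 2010.
December 2010: Dec 11 2010.
Next: February 2011 → Feb 11 2011.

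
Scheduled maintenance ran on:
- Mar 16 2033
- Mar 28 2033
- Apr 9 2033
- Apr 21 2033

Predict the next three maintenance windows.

May 3 2033, May 15 2033, May 27 2033

The spacing is 12, 12, 12 days — always 12 days.
Apr 21 2033 + 12 days = May 3 2033.
May 3 2033 + 12 days = May 15 2033.
May 15 2033 + 12 days = May 27 2033.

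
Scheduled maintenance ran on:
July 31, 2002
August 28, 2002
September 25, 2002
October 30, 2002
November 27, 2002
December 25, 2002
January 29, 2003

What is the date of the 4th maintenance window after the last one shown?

May 28, 2003

These are Wednesdays with 28, 28, 35, 28, 28, 35-day gaps.
Each is the final Wednesday of its month — July 31, 2002 is past the 28th, so '4th Wednesday' doesn't fit.
February 2003 ends with Wednesday February 26, 2003.
Last Wednesday of March 2003: March 26, 2003.
Last Wednesday of April 2003: April 30, 2003.
Last Wednesday of May 2003: May 28, 2003.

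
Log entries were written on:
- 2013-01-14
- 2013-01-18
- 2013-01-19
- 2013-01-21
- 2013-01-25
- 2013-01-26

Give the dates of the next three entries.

Gaps: 4, 1, 2, 4, 1 days — not constant, but cyclic with period 3.
The events fall on every Monday, Friday and Saturday.
Next Monday: 2013-01-28.
Next Friday: 2013-02-01.
The following Saturday is 2013-02-02.

2013-01-28, 2013-02-01, 2013-02-02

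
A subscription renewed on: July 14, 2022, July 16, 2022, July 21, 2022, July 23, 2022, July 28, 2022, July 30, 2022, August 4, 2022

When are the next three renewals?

Gaps: 2, 5, 2, 5, 2, 5 days — not constant, but cyclic with period 2.
The events fall on every Thursday and Saturday.
The following Saturday is August 6, 2022.
The following Thursday is August 11, 2022.
The following Saturday is August 13, 2022.

August 6, 2022; August 11, 2022; August 13, 2022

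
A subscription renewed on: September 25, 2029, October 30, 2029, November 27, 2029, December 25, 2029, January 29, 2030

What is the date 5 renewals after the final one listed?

June 25, 2030

Every date is a Tuesday; gaps 35, 28, 28, 35 days.
Each is the last Tuesday of its month (at least one falls on the 29th or later, ruling out '4th Tuesday').
Last Tuesday of February 2030: February 26, 2030.
Last Tuesday of March 2030: March 26, 2030.
Last Tuesday of April 2030: April 30, 2030.
May 2030 ends with Tuesday May 28, 2030.
June 2030 ends with Tuesday June 25, 2030.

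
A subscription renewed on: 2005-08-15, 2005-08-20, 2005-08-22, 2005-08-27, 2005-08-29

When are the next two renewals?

Every event lands on a Monday or Saturday (gaps cycle 5, 2, 5, 2).
So the schedule is: every Monday and Saturday.
The following Saturday is 2005-09-03.
Next Monday: 2005-09-05.

2005-09-03, 2005-09-05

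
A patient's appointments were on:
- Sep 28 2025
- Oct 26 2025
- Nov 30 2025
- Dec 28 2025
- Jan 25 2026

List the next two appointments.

Feb 22 2026, Mar 29 2026

These are Sundays with 28, 35, 28, 28-day gaps.
Each is the final Sunday of its month — Nov 30 2025 is past the 28th, so '4th Sunday' doesn't fit.
Last Sunday of February 2026: Feb 22 2026.
March 2026 ends with Sunday Mar 29 2026.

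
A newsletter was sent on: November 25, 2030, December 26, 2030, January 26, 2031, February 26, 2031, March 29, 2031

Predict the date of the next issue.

Every event comes 31 days after the last (31, 31, 31, 31).
March 29, 2031 + 31 days = April 29, 2031.

April 29, 2031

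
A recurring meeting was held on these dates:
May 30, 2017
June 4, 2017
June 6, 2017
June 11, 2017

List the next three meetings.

Every event lands on a Tuesday or Sunday (gaps cycle 5, 2, 5).
So the schedule is: every Tuesday and Sunday.
Next Tuesday: June 13, 2017.
Next Sunday: June 18, 2017.
Next Tuesday: June 20, 2017.

June 13, 2017; June 18, 2017; June 20, 2017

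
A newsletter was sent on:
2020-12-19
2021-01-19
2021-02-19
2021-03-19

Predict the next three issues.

2021-04-19, 2021-05-19, 2021-06-19

Each date is the 19th; the gaps (31, 31, 28) track the month lengths.
The rule is the 19th of each month.
Next: April 2021 → 2021-04-19.
Next: May 2021 → 2021-05-19.
Next: June 2021 → 2021-06-19.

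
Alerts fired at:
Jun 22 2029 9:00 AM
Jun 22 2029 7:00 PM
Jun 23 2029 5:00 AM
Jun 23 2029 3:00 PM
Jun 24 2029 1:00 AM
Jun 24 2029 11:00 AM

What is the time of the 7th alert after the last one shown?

Gaps: 10, 10, 10, 10, 10 hours — each event is 10 hours after the previous one.
Jun 24 2029 11:00 AM + 10 h = Jun 24 2029 9:00 PM.
Jun 24 2029 9:00 PM + 10 h = Jun 25 2029 7:00 AM.
Jun 25 2029 7:00 AM + 10 h = Jun 25 2029 5:00 PM.
Jun 25 2029 5:00 PM + 10 h = Jun 26 2029 3:00 AM.
Jun 26 2029 3:00 AM + 10 h = Jun 26 2029 1:00 PM.
Jun 26 2029 1:00 PM + 10 h = Jun 26 2029 11:00 PM.
Jun 26 2029 11:00 PM + 10 h = Jun 27 2029 9:00 AM.

Jun 27 2029 9:00 AM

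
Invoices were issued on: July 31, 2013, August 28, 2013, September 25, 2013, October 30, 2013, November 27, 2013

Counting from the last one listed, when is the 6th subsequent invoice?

May 28, 2014

Every date is a Wednesday; gaps 28, 28, 35, 28 days.
Each is the last Wednesday of its month (at least one falls on the 29th or later, ruling out '4th Wednesday').
Last Wednesday of December 2013: December 25, 2013.
January 2014 ends with Wednesday January 29, 2014.
February 2014 ends with Wednesday February 26, 2014.
Last Wednesday of March 2014: March 26, 2014.
April 2014 ends with Wednesday April 30, 2014.
May 2014 ends with Wednesday May 28, 2014.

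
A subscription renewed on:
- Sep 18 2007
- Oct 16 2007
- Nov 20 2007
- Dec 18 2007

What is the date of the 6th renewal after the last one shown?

Gaps: 28, 35, 28 days — a mix of 28 and 35. Every date is a Tuesday.
Each is the 3rd Tuesday of its month.
January 2008 — 3rd Tuesday is Jan 15 2008.
3rd Tuesday of February 2008: Feb 19 2008.
March 2008 — 3rd Tuesday is Mar 18 2008.
April 2008 — 3rd Tuesday is Apr 15 2008.
3rd Tuesday of May 2008: May 20 2008.
June 2008 — 3rd Tuesday is Jun 17 2008.

Jun 17 2008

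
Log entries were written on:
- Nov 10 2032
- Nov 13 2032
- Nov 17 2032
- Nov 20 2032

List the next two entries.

Every event lands on a Wednesday or Saturday (gaps cycle 3, 4, 3).
So the schedule is: every Wednesday and Saturday.
Next Wednesday: Nov 24 2032.
The following Saturday is Nov 27 2032.

Nov 24 2032, Nov 27 2032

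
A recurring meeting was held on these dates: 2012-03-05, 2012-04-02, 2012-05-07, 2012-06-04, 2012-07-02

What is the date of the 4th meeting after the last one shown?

2012-11-05

These are Mondays at 28- or 35-day spacing (28, 35, 28, 28).
The pattern: 1st Monday of the month.
1st Monday of August 2012: 2012-08-06.
September 2012 — 1st Monday is 2012-09-03.
1st Monday of October 2012: 2012-10-01.
November 2012 — 1st Monday is 2012-11-05.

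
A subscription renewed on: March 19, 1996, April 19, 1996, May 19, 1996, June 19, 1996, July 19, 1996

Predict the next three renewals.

The day-of-month is always 19 (31, 30, 31, 30 days between events).
So this recurs on the 19th of each month.
Next: August 1996 → August 19, 1996.
Next: September 1996 → September 19, 1996.
October 1996: October 19, 1996.

August 19, 1996; September 19, 1996; October 19, 1996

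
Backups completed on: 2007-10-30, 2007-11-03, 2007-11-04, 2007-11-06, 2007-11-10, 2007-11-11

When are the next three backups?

2007-11-13, 2007-11-17, 2007-11-18

Gaps: 4, 1, 2, 4, 1 days — not constant, but cyclic with period 3.
The events fall on every Tuesday, Saturday and Sunday.
The following Tuesday is 2007-11-13.
Next Saturday: 2007-11-17.
The following Sunday is 2007-11-18.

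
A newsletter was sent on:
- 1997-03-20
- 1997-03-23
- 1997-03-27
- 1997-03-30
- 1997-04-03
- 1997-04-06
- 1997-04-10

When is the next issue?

1997-04-13

Every event lands on a Thursday or Sunday (gaps cycle 3, 4, 3, 4, 3, 4).
So the schedule is: every Thursday and Sunday.
Next Sunday: 1997-04-13.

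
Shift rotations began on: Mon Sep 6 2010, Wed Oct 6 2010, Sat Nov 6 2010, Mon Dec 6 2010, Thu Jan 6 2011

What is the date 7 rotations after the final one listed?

Gaps: 30, 31, 30, 31 days — not constant. Every event is on the 6th of the month.
Pattern: the 6th of each month.
Next: February 2011 → Sun Feb 6 2011.
Next: March 2011 → Sun Mar 6 2011.
April 2011: Wed Apr 6 2011.
Next: May 2011 → Fri May 6 2011.
Next: June 2011 → Mon Jun 6 2011.
July 2011: Wed Jul 6 2011.
August 2011: Sat Aug 6 2011.

Sat Aug 6 2011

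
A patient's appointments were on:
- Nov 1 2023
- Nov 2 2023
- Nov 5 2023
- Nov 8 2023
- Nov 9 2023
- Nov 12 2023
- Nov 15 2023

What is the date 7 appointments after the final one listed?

Nov 30 2023

Gaps: 1, 3, 3, 1, 3, 3 days — not constant, but cyclic with period 3.
The events fall on every Wednesday, Thursday and Sunday.
The following Thursday is Nov 16 2023.
Next Sunday: Nov 19 2023.
Next Wednesday: Nov 22 2023.
The following Thursday is Nov 23 2023.
Next Sunday: Nov 26 2023.
The following Wednesday is Nov 29 2023.
The following Thursday is Nov 30 2023.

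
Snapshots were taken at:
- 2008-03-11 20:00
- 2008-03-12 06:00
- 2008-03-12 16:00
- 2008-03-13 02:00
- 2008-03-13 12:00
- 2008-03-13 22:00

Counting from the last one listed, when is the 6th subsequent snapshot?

The interval is a steady 10 hours (10, 10, 10, 10, 10).
2008-03-13 22:00 + 10 h = 2008-03-14 08:00.
2008-03-14 08:00 + 10 h = 2008-03-14 18:00.
2008-03-14 18:00 + 10 h = 2008-03-15 04:00.
2008-03-15 04:00 + 10 h = 2008-03-15 14:00.
2008-03-15 14:00 + 10 h = 2008-03-16 00:00.
2008-03-16 00:00 + 10 h = 2008-03-16 10:00.

2008-03-16 10:00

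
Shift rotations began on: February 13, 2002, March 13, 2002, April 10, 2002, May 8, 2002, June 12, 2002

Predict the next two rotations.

July 10, 2002; August 14, 2002

Gaps: 28, 28, 28, 35 days — a mix of 28 and 35. Every date is a Wednesday.
Each is the 2nd Wednesday of its month.
July 2002 — 2nd Wednesday is July 10, 2002.
August 2002 — 2nd Wednesday is August 14, 2002.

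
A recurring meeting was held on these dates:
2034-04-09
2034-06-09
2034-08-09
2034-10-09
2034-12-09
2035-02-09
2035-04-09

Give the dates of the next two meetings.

Each date is the 9th; the gaps (61, 61, 61, 61, 62, 59) track the month lengths.
The rule is the 9th of every 2 months.
Next: June 2035 → 2035-06-09.
Next: August 2035 → 2035-08-09.

2035-06-09, 2035-08-09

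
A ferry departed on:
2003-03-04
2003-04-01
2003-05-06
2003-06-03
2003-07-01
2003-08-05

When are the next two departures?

2003-09-02, 2003-10-07

These are Tuesdays at 28- or 35-day spacing (28, 35, 28, 28, 35).
The pattern: 1st Tuesday of the month.
September 2003 — 1st Tuesday is 2003-09-02.
October 2003 — 1st Tuesday is 2003-10-07.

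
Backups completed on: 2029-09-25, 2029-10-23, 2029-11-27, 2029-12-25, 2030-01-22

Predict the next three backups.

All dates are Tuesdays, 28, 35, 28, 28 days apart.
Specifically, the 4th Tuesday of each month.
February 2030 — 4th Tuesday is 2030-02-26.
March 2030 — 4th Tuesday is 2030-03-26.
April 2030 — 4th Tuesday is 2030-04-23.

2030-02-26, 2030-03-26, 2030-04-23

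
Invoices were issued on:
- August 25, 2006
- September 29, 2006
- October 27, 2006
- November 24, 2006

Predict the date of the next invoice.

December 29, 2006

All Fridays; the gaps (35, 28, 28) vary with month length.
This is the last Friday of each month.
December 2006 ends with Friday December 29, 2006.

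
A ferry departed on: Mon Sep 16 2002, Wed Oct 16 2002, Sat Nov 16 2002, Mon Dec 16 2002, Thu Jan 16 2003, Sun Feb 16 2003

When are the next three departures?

The day-of-month is always 16 (30, 31, 30, 31, 31 days between events).
So this recurs on the 16th of each month.
Next: March 2003 → Sun Mar 16 2003.
April 2003: Wed Apr 16 2003.
Next: May 2003 → Fri May 16 2003.

Sun Mar 16 2003, Wed Apr 16 2003, Fri May 16 2003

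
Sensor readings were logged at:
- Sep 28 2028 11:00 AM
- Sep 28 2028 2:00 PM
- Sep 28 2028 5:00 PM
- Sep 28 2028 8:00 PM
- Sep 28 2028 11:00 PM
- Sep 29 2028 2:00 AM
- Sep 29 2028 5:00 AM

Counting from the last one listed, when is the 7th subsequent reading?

Sep 30 2028 2:00 AM

Spacing: 3, 3, 3, 3, 3, 3 h — constant 3 h.
Sep 29 2028 5:00 AM + 3 h = Sep 29 2028 8:00 AM.
Sep 29 2028 8:00 AM + 3 h = Sep 29 2028 11:00 AM.
Sep 29 2028 11:00 AM + 3 h = Sep 29 2028 2:00 PM.
Sep 29 2028 2:00 PM + 3 h = Sep 29 2028 5:00 PM.
Sep 29 2028 5:00 PM + 3 h = Sep 29 2028 8:00 PM.
Sep 29 2028 8:00 PM + 3 h = Sep 29 2028 11:00 PM.
Sep 29 2028 11:00 PM + 3 h = Sep 30 2028 2:00 AM.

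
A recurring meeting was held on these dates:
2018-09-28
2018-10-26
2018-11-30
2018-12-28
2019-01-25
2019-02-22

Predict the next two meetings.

Every date is a Friday; gaps 28, 35, 28, 28, 28 days.
Each is the last Friday of its month (at least one falls on the 29th or later, ruling out '4th Friday').
March 2019 ends with Friday 2019-03-29.
April 2019 ends with Friday 2019-04-26.

2019-03-29, 2019-04-26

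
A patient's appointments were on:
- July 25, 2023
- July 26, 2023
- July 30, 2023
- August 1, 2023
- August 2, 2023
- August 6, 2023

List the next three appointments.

Gaps: 1, 4, 2, 1, 4 days — not constant, but cyclic with period 3.
The events fall on every Tuesday, Wednesday and Sunday.
Next Tuesday: August 8, 2023.
Next Wednesday: August 9, 2023.
The following Sunday is August 13, 2023.

August 8, 2023; August 9, 2023; August 13, 2023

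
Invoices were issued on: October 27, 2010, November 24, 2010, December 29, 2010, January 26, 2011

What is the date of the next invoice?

February 23, 2011

Every date is a Wednesday; gaps 28, 35, 28 days.
Each is the last Wednesday of its month (at least one falls on the 29th or later, ruling out '4th Wednesday').
Last Wednesday of February 2011: February 23, 2011.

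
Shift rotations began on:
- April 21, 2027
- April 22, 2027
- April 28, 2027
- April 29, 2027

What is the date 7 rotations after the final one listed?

May 26, 2027

Every event lands on a Wednesday or Thursday (gaps cycle 1, 6, 1).
So the schedule is: every Wednesday and Thursday.
Next Wednesday: May 5, 2027.
Next Thursday: May 6, 2027.
The following Wednesday is May 12, 2027.
Next Thursday: May 13, 2027.
Next Wednesday: May 19, 2027.
The following Thursday is May 20, 2027.
The following Wednesday is May 26, 2027.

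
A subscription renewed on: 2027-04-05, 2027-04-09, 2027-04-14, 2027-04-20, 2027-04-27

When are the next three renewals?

The spacing grows by 1 each time: 4, 5, 6, 7 days.
Next gap: 8 days. 2027-04-27 + 8 days = 2027-05-05.
Next gap: 9 days. 2027-05-05 + 9 days = 2027-05-14.
Next gap: 10 days. 2027-05-14 + 10 days = 2027-05-24.

2027-05-05, 2027-05-14, 2027-05-24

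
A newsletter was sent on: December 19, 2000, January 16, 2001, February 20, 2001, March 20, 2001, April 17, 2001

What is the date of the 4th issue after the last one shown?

Gaps: 28, 35, 28, 28 days — a mix of 28 and 35. Every date is a Tuesday.
Each is the 3rd Tuesday of its month.
May 2001 — 3rd Tuesday is May 15, 2001.
3rd Tuesday of June 2001: June 19, 2001.
July 2001 — 3rd Tuesday is July 17, 2001.
August 2001 — 3rd Tuesday is August 21, 2001.

August 21, 2001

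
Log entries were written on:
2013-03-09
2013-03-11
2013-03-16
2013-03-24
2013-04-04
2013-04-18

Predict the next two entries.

2013-05-05, 2013-05-25

Gaps: 2, 5, 8, 11, 14 days — each gap is 3 larger than the previous one.
Next gap: 17 days. 2013-04-18 + 17 days = 2013-05-05.
Next gap: 20 days. 2013-05-05 + 20 days = 2013-05-25.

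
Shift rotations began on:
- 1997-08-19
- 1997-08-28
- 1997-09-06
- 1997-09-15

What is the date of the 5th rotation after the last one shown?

1997-10-30

Every event comes 9 days after the last (9, 9, 9).
1997-09-15 + 9 days = 1997-09-24.
1997-09-24 + 9 days = 1997-10-03.
1997-10-03 + 9 days = 1997-10-12.
1997-10-12 + 9 days = 1997-10-21.
1997-10-21 + 9 days = 1997-10-30.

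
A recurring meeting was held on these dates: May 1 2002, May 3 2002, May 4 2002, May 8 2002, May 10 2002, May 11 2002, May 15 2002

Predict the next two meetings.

The gap pattern 2, 1, 4, 2, 1, 4 repeats every 3 events.
These are the Wednesdays, Fridays and Saturdays of each week.
Next Friday: May 17 2002.
The following Saturday is May 18 2002.

May 17 2002, May 18 2002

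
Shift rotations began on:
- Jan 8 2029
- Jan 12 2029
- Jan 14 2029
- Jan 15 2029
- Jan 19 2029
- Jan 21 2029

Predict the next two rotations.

Every event lands on a Monday or Friday or Sunday (gaps cycle 4, 2, 1, 4, 2).
So the schedule is: every Monday, Friday and Sunday.
Next Monday: Jan 22 2029.
Next Friday: Jan 26 2029.

Jan 22 2029, Jan 26 2029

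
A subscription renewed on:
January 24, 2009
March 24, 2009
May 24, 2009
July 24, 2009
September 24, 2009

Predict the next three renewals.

Gaps: 59, 61, 61, 62 days — not constant. Every event is on the 24th of the month.
Pattern: the 24th of every 2 months.
Next: November 2009 → November 24, 2009.
Next: January 2010 → January 24, 2010.
Next: March 2010 → March 24, 2010.

November 24, 2009; January 24, 2010; March 24, 2010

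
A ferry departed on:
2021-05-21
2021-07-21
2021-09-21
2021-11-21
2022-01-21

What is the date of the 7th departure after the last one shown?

2023-03-21

The day-of-month is always 21 (61, 62, 61, 61 days between events).
So this recurs on the 21st of every 2 months.
Next: March 2022 → 2022-03-21.
May 2022: 2022-05-21.
July 2022: 2022-07-21.
Next: September 2022 → 2022-09-21.
November 2022: 2022-11-21.
January 2023: 2023-01-21.
March 2023: 2023-03-21.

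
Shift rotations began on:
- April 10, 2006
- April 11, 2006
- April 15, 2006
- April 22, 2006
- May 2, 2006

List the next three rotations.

The spacing grows by 3 each time: 1, 4, 7, 10 days.
Next gap: 13 days. May 2, 2006 + 13 days = May 15, 2006.
Next gap: 16 days. May 15, 2006 + 16 days = May 31, 2006.
Next gap: 19 days. May 31, 2006 + 19 days = June 19, 2006.

May 15, 2006; May 31, 2006; June 19, 2006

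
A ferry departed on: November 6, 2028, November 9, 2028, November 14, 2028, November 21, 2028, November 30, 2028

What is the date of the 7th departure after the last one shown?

March 29, 2029

Gaps: 3, 5, 7, 9 days — each gap is 2 larger than the previous one.
Next gap: 11 days. November 30, 2028 + 11 days = December 11, 2028.
Next gap: 13 days. December 11, 2028 + 13 days = December 24, 2028.
Next gap: 15 days. December 24, 2028 + 15 days = January 8, 2029.
Next gap: 17 days. January 8, 2029 + 17 days = January 25, 2029.
Next gap: 19 days. January 25, 2029 + 19 days = February 13, 2029.
Next gap: 21 days. February 13, 2029 + 21 days = March 6, 2029.
Next gap: 23 days. March 6, 2029 + 23 days = March 29, 2029.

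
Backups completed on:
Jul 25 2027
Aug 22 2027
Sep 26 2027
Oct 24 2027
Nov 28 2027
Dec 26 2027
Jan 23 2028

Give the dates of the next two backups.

These are Sundays at 28- or 35-day spacing (28, 35, 28, 35, 28, 28).
The pattern: 4th Sunday of the month.
February 2028 — 4th Sunday is Feb 27 2028.
March 2028 — 4th Sunday is Mar 26 2028.

Feb 27 2028, Mar 26 2028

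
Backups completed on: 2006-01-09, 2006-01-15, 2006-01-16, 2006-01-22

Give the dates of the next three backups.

2006-01-23, 2006-01-29, 2006-01-30

Gaps: 6, 1, 6 days — not constant, but cyclic with period 2.
The events fall on every Monday and Sunday.
Next Monday: 2006-01-23.
The following Sunday is 2006-01-29.
Next Monday: 2006-01-30.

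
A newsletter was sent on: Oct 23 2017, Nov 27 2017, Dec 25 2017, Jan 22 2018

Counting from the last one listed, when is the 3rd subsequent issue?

Apr 23 2018

These are Mondays at 28- or 35-day spacing (35, 28, 28).
The pattern: 4th Monday of the month.
4th Monday of February 2018: Feb 26 2018.
4th Monday of March 2018: Mar 26 2018.
4th Monday of April 2018: Apr 23 2018.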